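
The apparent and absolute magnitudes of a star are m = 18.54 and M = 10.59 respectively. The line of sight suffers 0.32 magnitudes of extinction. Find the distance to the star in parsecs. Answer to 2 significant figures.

d ≈ 340 pc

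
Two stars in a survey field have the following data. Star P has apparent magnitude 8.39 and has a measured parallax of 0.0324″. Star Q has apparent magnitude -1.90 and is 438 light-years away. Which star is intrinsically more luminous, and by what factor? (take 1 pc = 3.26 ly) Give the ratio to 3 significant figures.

Star Q is more luminous, by a factor of 248000.

Star P: d = 1/p = 1/0.0324″ = 30.86 pc
Star P: M = m − 5 log₁₀ d + 5 = 8.39 − 5·1.4895 + 5 = 5.943
Star Q: d = 438 ly / 3.26 = 134.4 pc
Star Q: M = m − 5 log₁₀ d + 5 = -1.90 − 5·2.1283 + 5 = -7.541
ΔM = M_P − M_Q = 5.943 − (-7.541) = 13.484; smaller M is more luminous → Star Q.
L ratio = 10^(0.4 |ΔM|) = 10^5.394 = 247500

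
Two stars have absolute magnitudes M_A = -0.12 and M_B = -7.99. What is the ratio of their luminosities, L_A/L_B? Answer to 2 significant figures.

ΔM = M_A − M_B = 7.87
L_A/L_B = 10^(−0.4 ΔM) = 10^-3.148 = 7.112×10^-4

L_A/L_B ≈ 7.1×10^-4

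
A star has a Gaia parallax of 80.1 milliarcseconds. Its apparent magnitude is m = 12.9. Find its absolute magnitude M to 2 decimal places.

p = 80.1 mas = 0.0801″ → d = 1/p = 12.48 pc
5 log₁₀(d/10 pc) = 5 log₁₀(12.48) − 5 = 0.482
M = m − 5 log₁₀(d/10) = 12.9 − 0.482 = 12.418

M ≈ 12.42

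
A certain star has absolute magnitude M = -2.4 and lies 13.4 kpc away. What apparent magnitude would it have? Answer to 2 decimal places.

m ≈ 13.24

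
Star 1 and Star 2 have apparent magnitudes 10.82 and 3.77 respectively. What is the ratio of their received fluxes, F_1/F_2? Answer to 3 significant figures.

F_1/F_2 ≈ 1.51×10^-3

Δm = 10.82 − (3.77) = 7.05
Flux ratio = 10^(−0.4 Δm) = 10^(−0.4 × 7.05) = 10^-2.820 = 1.514×10^-3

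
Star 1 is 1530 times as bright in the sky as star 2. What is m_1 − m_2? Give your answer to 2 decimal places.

m_1 − m_2 ≈ -7.96

Pogson: Δm = −2.5 log₁₀(ratio) = −2.5 log₁₀(1530) = −2.5 × 3.1847 = -7.962
Star 1 is brighter, so it has the smaller magnitude: the difference is negative.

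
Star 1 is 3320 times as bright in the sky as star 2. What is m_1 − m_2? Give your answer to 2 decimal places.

Pogson: Δm = −2.5 log₁₀(ratio) = −2.5 log₁₀(3320) = −2.5 × 3.5211 = -8.803
Star 1 is brighter, so it has the smaller magnitude: the difference is negative.

m_1 − m_2 ≈ -8.80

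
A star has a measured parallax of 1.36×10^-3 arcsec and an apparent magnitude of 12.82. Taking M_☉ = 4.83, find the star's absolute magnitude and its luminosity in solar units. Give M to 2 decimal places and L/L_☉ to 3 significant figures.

M ≈ 3.49; L/L_☉ ≈ 3.44

d = 1/p = 1/1.36×10^-3″ = 735.3 pc
M = m − 5 log₁₀ d + 5 = 12.82 − 5·2.8665 + 5 = 3.488
M − M_☉ = 3.488 − 4.83 = -1.342
L/L_☉ = 10^(−0.4 × -1.342) = 3.443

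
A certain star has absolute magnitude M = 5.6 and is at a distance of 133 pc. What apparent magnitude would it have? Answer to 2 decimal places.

m ≈ 11.22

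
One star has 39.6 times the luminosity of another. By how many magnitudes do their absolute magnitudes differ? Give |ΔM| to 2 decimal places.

Pogson: ΔM = −2.5 log₁₀(ratio) = −2.5 log₁₀(39.6) = −2.5 × 1.5977 = -3.994

|ΔM| ≈ 3.99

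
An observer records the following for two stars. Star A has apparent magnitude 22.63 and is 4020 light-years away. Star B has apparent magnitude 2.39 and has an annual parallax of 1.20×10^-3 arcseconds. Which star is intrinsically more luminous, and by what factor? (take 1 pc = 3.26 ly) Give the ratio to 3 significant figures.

Star B is more luminous, by a factor of 5.70×10^7.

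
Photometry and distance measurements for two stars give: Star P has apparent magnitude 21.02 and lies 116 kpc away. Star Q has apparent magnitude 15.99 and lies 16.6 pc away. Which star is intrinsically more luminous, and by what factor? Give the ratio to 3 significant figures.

Star P: d = 116 kpc = 116000 pc
Star P: M = m − 5 log₁₀ d + 5 = 21.02 − 5·5.0645 + 5 = 0.698
Star Q: M = m − 5 log₁₀ d + 5 = 15.99 − 5·1.2201 + 5 = 14.889
ΔM = M_P − M_Q = 0.698 − (14.889) = -14.192; smaller M is more luminous → Star P.
L ratio = 10^(0.4 |ΔM|) = 10^5.677 = 475000

Star P is more luminous, by a factor of 475000.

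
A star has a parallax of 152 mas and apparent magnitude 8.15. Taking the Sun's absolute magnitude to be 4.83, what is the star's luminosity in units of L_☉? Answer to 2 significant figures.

L/L_☉ ≈ 0.020

d = 1/p = 1000/152 mas = 6.579 pc
M = m − 5 log₁₀ d + 5 = 8.15 − 5·0.8182 + 5 = 9.059
M − M_☉ = 9.059 − 4.83 = 4.229
L/L_☉ = 10^(−0.4 × 4.229) = 0.02034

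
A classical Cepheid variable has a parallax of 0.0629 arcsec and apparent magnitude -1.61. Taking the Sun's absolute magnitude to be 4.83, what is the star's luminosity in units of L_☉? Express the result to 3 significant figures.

L/L_☉ ≈ 952

d = 1/p = 1/0.0629″ = 15.90 pc
M = m − 5 log₁₀ d + 5 = -1.61 − 5·1.2013 + 5 = -2.617
M − M_☉ = -2.617 − 4.83 = -7.447
L/L_☉ = 10^(−0.4 × -7.447) = 952.1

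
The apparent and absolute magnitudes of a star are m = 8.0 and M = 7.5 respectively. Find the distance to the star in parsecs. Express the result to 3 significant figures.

μ = m − M = 0.500
m − M = 5 log₁₀ d − 5
log₁₀ d = (m − M)/5 + 1 = 1.1000
d = 10^1.1000 = 12.59 pc

d ≈ 12.6 pc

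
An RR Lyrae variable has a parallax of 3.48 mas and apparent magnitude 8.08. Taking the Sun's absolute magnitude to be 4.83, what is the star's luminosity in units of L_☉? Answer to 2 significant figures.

d = 1/p = 1000/3.48 mas = 287.4 pc
M = m − 5 log₁₀ d + 5 = 8.08 − 5·2.4584 + 5 = 0.788
M − M_☉ = 0.788 − 4.83 = -4.042
L/L_☉ = 10^(−0.4 × -4.042) = 41.38

L/L_☉ ≈ 41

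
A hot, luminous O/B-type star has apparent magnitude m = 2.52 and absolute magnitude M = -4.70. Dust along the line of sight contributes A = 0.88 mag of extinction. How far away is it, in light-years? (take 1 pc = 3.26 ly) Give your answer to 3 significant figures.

d ≈ 604 ly

m − M = 5 log₁₀(d/10 pc) + A  ⇒  2.52 − (-4.70) − 0.88 = 5 log₁₀(d/10)
6.340 = 5 log₁₀(d/10)
log₁₀ d = (m − M − A)/5 + 1 = 2.2680
d = 10^2.2680 = 185.4 pc
= 604.3 ly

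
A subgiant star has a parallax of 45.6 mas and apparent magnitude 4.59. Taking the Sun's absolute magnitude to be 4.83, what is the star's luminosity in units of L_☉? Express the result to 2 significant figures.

d = 1/p = 1000/45.6 mas = 21.93 pc
M = m − 5 log₁₀ d + 5 = 4.59 − 5·1.3410 + 5 = 2.885
M − M_☉ = 2.885 − 4.83 = -1.945
L/L_☉ = 10^(−0.4 × -1.945) = 5.999

L/L_☉ ≈ 6.0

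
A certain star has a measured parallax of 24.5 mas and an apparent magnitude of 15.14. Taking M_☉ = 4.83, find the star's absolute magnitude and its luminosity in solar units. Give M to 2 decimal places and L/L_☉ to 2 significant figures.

d = 1/p = 1000/24.5 mas = 40.82 pc
M = m − 5 log₁₀ d + 5 = 15.14 − 5·1.6108 + 5 = 12.086
M − M_☉ = 12.086 − 4.83 = 7.256
L/L_☉ = 10^(−0.4 × 7.256) = 1.252×10^-3

M ≈ 12.09; L/L_☉ ≈ 1.3×10^-3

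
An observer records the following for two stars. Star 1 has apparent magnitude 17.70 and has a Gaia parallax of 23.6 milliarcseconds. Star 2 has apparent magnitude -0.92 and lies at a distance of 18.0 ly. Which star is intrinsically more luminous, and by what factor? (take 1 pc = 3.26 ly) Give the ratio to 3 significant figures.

Star 1: p = 23.6 mas = 0.0236″ → d = 1/p = 42.37 pc
Star 1: M = m − 5 log₁₀ d + 5 = 17.70 − 5·1.6271 + 5 = 14.565
Star 2: d = 18.0 ly / 3.26 = 5.521 pc
Star 2: M = m − 5 log₁₀ d + 5 = -0.92 − 5·0.7421 + 5 = 0.370
ΔM = M_1 − M_2 = 14.565 − (0.370) = 14.195; smaller M is more luminous → Star 2.
L ratio = 10^(0.4 |ΔM|) = 10^5.678 = 476400

Star 2 is more luminous, by a factor of 476000.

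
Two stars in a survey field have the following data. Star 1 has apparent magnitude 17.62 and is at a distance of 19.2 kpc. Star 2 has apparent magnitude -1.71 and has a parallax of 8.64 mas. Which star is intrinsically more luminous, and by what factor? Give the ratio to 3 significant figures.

Star 1: d = 19.2 kpc = 19200 pc
Star 1: M = m − 5 log₁₀ d + 5 = 17.62 − 5·4.2833 + 5 = 1.203
Star 2: p = 8.64 mas = 8.64×10^-3″ → d = 1/p = 115.7 pc
Star 2: M = m − 5 log₁₀ d + 5 = -1.71 − 5·2.0635 + 5 = -7.027
ΔM = M_1 − M_2 = 1.203 − (-7.027) = 8.231; smaller M is more luminous → Star 2.
L ratio = 10^(0.4 |ΔM|) = 10^3.292 = 1961

Star 2 is more luminous, by a factor of 1960.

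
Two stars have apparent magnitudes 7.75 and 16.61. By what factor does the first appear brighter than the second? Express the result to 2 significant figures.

3500

Δm = 7.75 − (16.61) = -8.86
Flux ratio = 10^(−0.4 Δm) = 10^(−0.4 × -8.86) = 10^3.544 = 3499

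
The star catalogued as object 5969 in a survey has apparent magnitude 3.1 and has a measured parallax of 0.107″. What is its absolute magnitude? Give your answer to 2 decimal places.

d = 1/p = 1/0.107″ = 9.346 pc
5 log₁₀(d/10 pc) = 5 log₁₀(9.346) − 5 = -0.147
M = m − 5 log₁₀(d/10) = 3.1 + 0.147 = 3.247

M ≈ 3.25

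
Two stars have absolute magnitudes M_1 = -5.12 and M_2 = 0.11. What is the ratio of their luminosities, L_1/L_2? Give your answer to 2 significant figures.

L_1/L_2 ≈ 120

ΔM = M_1 − M_2 = -5.23
L_1/L_2 = 10^(−0.4 ΔM) = 10^2.092 = 123.6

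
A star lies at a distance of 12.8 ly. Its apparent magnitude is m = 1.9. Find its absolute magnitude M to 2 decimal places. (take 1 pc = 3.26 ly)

M ≈ 3.93

d = 12.8 ly / 3.26 = 3.926 pc
5 log₁₀(d/10 pc) = 5 log₁₀(3.926) − 5 = -2.030
M = m − 5 log₁₀(d/10) = 1.9 + 2.030 = 3.930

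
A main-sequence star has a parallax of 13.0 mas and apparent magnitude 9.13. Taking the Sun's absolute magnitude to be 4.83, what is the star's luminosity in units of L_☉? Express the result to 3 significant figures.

L/L_☉ ≈ 1.13

d = 1/p = 1000/13.0 mas = 76.92 pc
M = m − 5 log₁₀ d + 5 = 9.13 − 5·1.8861 + 5 = 4.700
M − M_☉ = 4.700 − 4.83 = -0.130
L/L_☉ = 10^(−0.4 × -0.130) = 1.127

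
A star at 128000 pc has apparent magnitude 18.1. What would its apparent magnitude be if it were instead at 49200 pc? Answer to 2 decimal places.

Flux ∝ 1/d², so Δm = 5 log₁₀(d₂/d₁) = 5 log₁₀(49200/128000) = -2.076
m₂ = m₁ + Δm = 18.1 + (-2.076) = 16.024

m ≈ 16.02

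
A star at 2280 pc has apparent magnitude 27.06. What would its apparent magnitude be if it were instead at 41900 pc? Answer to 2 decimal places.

Flux ∝ 1/d², so Δm = 5 log₁₀(d₂/d₁) = 5 log₁₀(41900/2280) = 6.321
m₂ = m₁ + Δm = 27.06 + (6.321) = 33.381

m ≈ 33.38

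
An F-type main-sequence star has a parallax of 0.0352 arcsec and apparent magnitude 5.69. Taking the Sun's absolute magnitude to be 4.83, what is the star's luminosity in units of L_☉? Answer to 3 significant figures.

L/L_☉ ≈ 3.66

d = 1/p = 1/0.0352″ = 28.41 pc
M = m − 5 log₁₀ d + 5 = 5.69 − 5·1.4535 + 5 = 3.423
M − M_☉ = 3.423 − 4.83 = -1.407
L/L_☉ = 10^(−0.4 × -1.407) = 3.655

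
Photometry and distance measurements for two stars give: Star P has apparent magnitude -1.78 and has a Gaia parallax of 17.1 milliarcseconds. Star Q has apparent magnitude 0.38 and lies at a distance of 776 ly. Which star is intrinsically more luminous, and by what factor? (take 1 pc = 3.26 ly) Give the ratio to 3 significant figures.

Star Q is more luminous, by a factor of 2.27.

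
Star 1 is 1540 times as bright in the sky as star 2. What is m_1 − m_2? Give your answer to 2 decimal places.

Pogson: Δm = −2.5 log₁₀(ratio) = −2.5 log₁₀(1540) = −2.5 × 3.1875 = -7.969
Star 1 is brighter, so it has the smaller magnitude: the difference is negative.

m_1 − m_2 ≈ -7.97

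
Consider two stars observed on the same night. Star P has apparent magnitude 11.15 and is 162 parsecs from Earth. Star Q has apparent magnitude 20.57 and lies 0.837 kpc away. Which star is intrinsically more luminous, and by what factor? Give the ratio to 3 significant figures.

Star P is more luminous, by a factor of 220.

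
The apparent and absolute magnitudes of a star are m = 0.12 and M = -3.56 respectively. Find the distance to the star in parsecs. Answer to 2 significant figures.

Distance modulus: m − M = 0.12 − (-3.56) = 3.680
m − M = 5 log₁₀ d − 5
log₁₀ d = (m − M)/5 + 1 = 1.7360
d = 10^1.7360 = 54.45 pc

d ≈ 54 pc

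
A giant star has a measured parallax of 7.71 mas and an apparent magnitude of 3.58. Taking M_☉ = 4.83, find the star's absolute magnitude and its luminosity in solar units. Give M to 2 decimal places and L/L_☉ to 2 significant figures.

M ≈ -1.98; L/L_☉ ≈ 530

d = 1/p = 1000/7.71 mas = 129.7 pc
M = m − 5 log₁₀ d + 5 = 3.58 − 5·2.1129 + 5 = -1.985
M − M_☉ = -1.985 − 4.83 = -6.815
L/L_☉ = 10^(−0.4 × -6.815) = 532.0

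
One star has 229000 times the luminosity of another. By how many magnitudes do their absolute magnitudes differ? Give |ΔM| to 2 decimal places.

Pogson: ΔM = −2.5 log₁₀(ratio) = −2.5 log₁₀(229000) = −2.5 × 5.3598 = -13.400

|ΔM| ≈ 13.40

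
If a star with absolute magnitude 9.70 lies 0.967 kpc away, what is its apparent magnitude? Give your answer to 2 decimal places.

d = 0.967 kpc = 967.0 pc
m = M + 5 log₁₀ d − 5 = 9.70 + 5·2.9854 − 5 = 19.627

m ≈ 19.63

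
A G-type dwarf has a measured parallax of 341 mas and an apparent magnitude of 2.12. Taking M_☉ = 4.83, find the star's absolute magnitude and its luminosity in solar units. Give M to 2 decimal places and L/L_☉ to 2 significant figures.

M ≈ 4.78; L/L_☉ ≈ 1.0

d = 1/p = 1000/341 mas = 2.933 pc
M = m − 5 log₁₀ d + 5 = 2.12 − 5·0.4672 + 5 = 4.784
M − M_☉ = 4.784 − 4.83 = -0.046
L/L_☉ = 10^(−0.4 × -0.046) = 1.043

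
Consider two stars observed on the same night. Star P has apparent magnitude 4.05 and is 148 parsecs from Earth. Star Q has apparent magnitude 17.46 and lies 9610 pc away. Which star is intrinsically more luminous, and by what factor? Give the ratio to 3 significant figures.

Star P is more luminous, by a factor of 54.8.

Star P: M = m − 5 log₁₀ d + 5 = 4.05 − 5·2.1703 + 5 = -1.801
Star Q: M = m − 5 log₁₀ d + 5 = 17.46 − 5·3.9827 + 5 = 2.546
ΔM = M_P − M_Q = -1.801 − (2.546) = -4.348; smaller M is more luminous → Star P.
L ratio = 10^(0.4 |ΔM|) = 10^1.739 = 54.84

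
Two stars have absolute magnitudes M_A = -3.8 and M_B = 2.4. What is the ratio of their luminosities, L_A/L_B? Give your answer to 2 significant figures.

ΔM = M_A − M_B = -6.2
L_A/L_B = 10^(−0.4 ΔM) = 10^2.480 = 302.0

L_A/L_B ≈ 300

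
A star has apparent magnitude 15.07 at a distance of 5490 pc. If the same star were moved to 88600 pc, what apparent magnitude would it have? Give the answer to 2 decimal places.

Flux ∝ 1/d², so Δm = 5 log₁₀(d₂/d₁) = 5 log₁₀(88600/5490) = 6.039
m₂ = m₁ + Δm = 15.07 + (6.039) = 21.109

m ≈ 21.11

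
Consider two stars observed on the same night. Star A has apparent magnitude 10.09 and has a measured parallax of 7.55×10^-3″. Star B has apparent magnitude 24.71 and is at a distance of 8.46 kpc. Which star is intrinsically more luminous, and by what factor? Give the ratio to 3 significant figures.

Star A is more luminous, by a factor of 173.

Star A: d = 1/p = 1/7.55×10^-3″ = 132.5 pc
Star A: M = m − 5 log₁₀ d + 5 = 10.09 − 5·2.1221 + 5 = 4.480
Star B: d = 8.46 kpc = 8460 pc
Star B: M = m − 5 log₁₀ d + 5 = 24.71 − 5·3.9274 + 5 = 10.073
ΔM = M_A − M_B = 4.480 − (10.073) = -5.593; smaller M is more luminous → Star A.
L ratio = 10^(0.4 |ΔM|) = 10^2.237 = 172.7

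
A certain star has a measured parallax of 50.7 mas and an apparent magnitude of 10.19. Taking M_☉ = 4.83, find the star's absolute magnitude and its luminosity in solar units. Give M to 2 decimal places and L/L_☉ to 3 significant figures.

M ≈ 8.72; L/L_☉ ≈ 0.0279

d = 1/p = 1000/50.7 mas = 19.72 pc
M = m − 5 log₁₀ d + 5 = 10.19 − 5·1.2950 + 5 = 8.715
M − M_☉ = 8.715 − 4.83 = 3.885
L/L_☉ = 10^(−0.4 × 3.885) = 0.02792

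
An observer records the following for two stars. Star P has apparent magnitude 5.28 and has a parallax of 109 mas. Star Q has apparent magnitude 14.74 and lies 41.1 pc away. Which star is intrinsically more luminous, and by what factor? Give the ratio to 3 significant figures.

Star P is more luminous, by a factor of 303.

Star P: p = 109 mas = 0.109″ → d = 1/p = 9.174 pc
Star P: M = m − 5 log₁₀ d + 5 = 5.28 − 5·0.9626 + 5 = 5.467
Star Q: M = m − 5 log₁₀ d + 5 = 14.74 − 5·1.6138 + 5 = 11.671
ΔM = M_P − M_Q = 5.467 − (11.671) = -6.204; smaller M is more luminous → Star P.
L ratio = 10^(0.4 |ΔM|) = 10^2.481 = 303.0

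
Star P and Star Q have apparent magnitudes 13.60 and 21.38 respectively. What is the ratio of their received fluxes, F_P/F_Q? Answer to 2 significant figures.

Δm = 13.60 − (21.38) = -7.78
Flux ratio = 10^(−0.4 Δm) = 10^(−0.4 × -7.78) = 10^3.112 = 1294

F_P/F_Q ≈ 1300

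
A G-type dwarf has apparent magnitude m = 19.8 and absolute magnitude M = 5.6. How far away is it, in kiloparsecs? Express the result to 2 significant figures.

d ≈ 6.9 kpc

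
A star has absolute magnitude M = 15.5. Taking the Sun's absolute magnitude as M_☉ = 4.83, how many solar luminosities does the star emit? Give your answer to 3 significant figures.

L/L_☉ ≈ 5.40×10^-5

M − M_☉ = 15.5 − 4.83 = 10.670
L/L_☉ = 10^(−0.4 (M − M_☉)) = 10^-4.268 = 5.395×10^-5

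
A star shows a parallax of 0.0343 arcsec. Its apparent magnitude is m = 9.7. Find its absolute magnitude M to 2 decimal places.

M ≈ 7.38

d = 1/p = 1/0.0343″ = 29.15 pc
5 log₁₀(d/10 pc) = 5 log₁₀(29.15) − 5 = 2.324
M = m − 5 log₁₀(d/10) = 9.7 − 2.324 = 7.376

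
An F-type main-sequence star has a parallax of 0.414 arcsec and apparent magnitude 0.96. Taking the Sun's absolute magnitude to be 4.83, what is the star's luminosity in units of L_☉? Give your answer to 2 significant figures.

d = 1/p = 1/0.414″ = 2.415 pc
M = m − 5 log₁₀ d + 5 = 0.96 − 5·0.3830 + 5 = 4.045
M − M_☉ = 4.045 − 4.83 = -0.785
L/L_☉ = 10^(−0.4 × -0.785) = 2.061

L/L_☉ ≈ 2.1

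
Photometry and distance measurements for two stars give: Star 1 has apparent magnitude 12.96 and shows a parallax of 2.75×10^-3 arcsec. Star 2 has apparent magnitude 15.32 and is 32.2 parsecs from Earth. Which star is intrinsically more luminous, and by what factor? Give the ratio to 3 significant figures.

Star 1 is more luminous, by a factor of 1120.

Star 1: d = 1/p = 1/2.75×10^-3″ = 363.6 pc
Star 1: M = m − 5 log₁₀ d + 5 = 12.96 − 5·2.5607 + 5 = 5.157
Star 2: M = m − 5 log₁₀ d + 5 = 15.32 − 5·1.5079 + 5 = 12.781
ΔM = M_1 − M_2 = 5.157 − (12.781) = -7.624; smaller M is more luminous → Star 1.
L ratio = 10^(0.4 |ΔM|) = 10^3.050 = 1121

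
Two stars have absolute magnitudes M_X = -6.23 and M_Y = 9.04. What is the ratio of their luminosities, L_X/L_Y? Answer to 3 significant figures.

L_X/L_Y ≈ 1.28×10^6

ΔM = M_X − M_Y = -15.27
L_X/L_Y = 10^(−0.4 ΔM) = 10^6.108 = 1.282×10^6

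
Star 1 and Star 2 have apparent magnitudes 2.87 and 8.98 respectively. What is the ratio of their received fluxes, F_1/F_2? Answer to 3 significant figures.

F_1/F_2 ≈ 278

Δm = 2.87 − (8.98) = -6.11
Flux ratio = 10^(−0.4 Δm) = 10^(−0.4 × -6.11) = 10^2.444 = 278.0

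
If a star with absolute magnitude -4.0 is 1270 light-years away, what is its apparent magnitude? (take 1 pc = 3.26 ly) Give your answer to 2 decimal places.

m ≈ 3.95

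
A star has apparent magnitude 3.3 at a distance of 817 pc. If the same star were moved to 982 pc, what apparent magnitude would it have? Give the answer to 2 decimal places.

Flux ∝ 1/d², so Δm = 5 log₁₀(d₂/d₁) = 5 log₁₀(982/817) = 0.399
m₂ = m₁ + Δm = 3.3 + (0.399) = 3.699

m ≈ 3.70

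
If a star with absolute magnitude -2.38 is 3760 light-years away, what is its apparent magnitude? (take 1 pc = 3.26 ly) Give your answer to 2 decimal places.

d = 3760 ly / 3.26 = 1153 pc
m = M + 5 log₁₀ d − 5 = -2.38 + 5·3.0620 − 5 = 7.930

m ≈ 7.93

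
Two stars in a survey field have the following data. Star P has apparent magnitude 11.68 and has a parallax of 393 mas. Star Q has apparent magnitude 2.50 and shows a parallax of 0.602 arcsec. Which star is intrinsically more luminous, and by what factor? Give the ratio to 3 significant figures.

Star Q is more luminous, by a factor of 2000.

Star P: p = 393 mas = 0.393″ → d = 1/p = 2.545 pc
Star P: M = m − 5 log₁₀ d + 5 = 11.68 − 5·0.4056 + 5 = 14.652
Star Q: d = 1/p = 1/0.602″ = 1.661 pc
Star Q: M = m − 5 log₁₀ d + 5 = 2.50 − 5·0.2204 + 5 = 6.398
ΔM = M_P − M_Q = 14.652 − (6.398) = 8.254; smaller M is more luminous → Star Q.
L ratio = 10^(0.4 |ΔM|) = 10^3.302 = 2003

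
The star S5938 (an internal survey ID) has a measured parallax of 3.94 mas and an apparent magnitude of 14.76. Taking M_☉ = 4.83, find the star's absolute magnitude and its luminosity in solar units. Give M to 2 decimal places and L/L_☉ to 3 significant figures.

d = 1/p = 1000/3.94 mas = 253.8 pc
M = m − 5 log₁₀ d + 5 = 14.76 − 5·2.4045 + 5 = 7.737
M − M_☉ = 7.737 − 4.83 = 2.907
L/L_☉ = 10^(−0.4 × 2.907) = 0.06871

M ≈ 7.74; L/L_☉ ≈ 0.0687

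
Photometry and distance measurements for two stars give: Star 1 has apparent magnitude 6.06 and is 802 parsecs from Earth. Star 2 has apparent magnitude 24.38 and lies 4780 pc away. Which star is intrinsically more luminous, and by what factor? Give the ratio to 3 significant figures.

Star 1 is more luminous, by a factor of 599000.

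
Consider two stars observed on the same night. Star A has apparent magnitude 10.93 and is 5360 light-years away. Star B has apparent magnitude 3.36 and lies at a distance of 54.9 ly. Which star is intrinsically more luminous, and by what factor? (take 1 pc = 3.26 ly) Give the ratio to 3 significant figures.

Star A is more luminous, by a factor of 8.94.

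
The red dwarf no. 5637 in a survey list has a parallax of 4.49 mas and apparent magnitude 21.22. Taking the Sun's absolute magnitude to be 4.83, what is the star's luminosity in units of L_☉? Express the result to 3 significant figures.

L/L_☉ ≈ 1.38×10^-4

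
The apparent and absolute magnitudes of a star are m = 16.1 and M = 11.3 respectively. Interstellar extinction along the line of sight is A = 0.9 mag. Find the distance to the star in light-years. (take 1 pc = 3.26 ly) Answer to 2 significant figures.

d ≈ 200 ly

m − M = 5 log₁₀(d/10 pc) + A  ⇒  16.1 − (11.3) − 0.9 = 5 log₁₀(d/10)
3.900 = 5 log₁₀(d/10)
log₁₀ d = (m − M − A)/5 + 1 = 1.7800
d = 10^1.7800 = 60.26 pc
= 196.4 ly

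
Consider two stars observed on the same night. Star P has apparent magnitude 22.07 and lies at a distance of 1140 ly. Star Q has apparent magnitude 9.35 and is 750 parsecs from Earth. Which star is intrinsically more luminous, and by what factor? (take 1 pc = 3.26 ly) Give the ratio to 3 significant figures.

Star Q is more luminous, by a factor of 563000.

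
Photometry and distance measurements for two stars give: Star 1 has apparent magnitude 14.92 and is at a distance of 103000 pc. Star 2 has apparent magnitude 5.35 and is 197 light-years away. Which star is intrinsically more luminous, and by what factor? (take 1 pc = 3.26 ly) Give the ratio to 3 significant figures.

Star 1 is more luminous, by a factor of 432.

Star 1: M = m − 5 log₁₀ d + 5 = 14.92 − 5·5.0128 + 5 = -5.144
Star 2: d = 197 ly / 3.26 = 60.43 pc
Star 2: M = m − 5 log₁₀ d + 5 = 5.35 − 5·1.7812 + 5 = 1.444
ΔM = M_1 − M_2 = -5.144 − (1.444) = -6.588; smaller M is more luminous → Star 1.
L ratio = 10^(0.4 |ΔM|) = 10^2.635 = 431.7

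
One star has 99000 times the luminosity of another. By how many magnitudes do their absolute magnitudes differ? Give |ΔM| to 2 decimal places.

|ΔM| ≈ 12.49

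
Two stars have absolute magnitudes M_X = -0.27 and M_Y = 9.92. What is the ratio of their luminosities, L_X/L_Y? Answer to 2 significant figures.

L_X/L_Y ≈ 12000

ΔM = M_X − M_Y = -10.19
L_X/L_Y = 10^(−0.4 ΔM) = 10^4.076 = 11910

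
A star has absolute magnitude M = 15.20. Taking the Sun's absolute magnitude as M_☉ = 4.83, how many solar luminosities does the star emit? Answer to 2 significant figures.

L/L_☉ ≈ 7.1×10^-5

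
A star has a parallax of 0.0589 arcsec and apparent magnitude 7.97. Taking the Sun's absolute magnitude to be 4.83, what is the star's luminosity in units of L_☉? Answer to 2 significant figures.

d = 1/p = 1/0.0589″ = 16.98 pc
M = m − 5 log₁₀ d + 5 = 7.97 − 5·1.2299 + 5 = 6.821
M − M_☉ = 6.821 − 4.83 = 1.991
L/L_☉ = 10^(−0.4 × 1.991) = 0.1599

L/L_☉ ≈ 0.16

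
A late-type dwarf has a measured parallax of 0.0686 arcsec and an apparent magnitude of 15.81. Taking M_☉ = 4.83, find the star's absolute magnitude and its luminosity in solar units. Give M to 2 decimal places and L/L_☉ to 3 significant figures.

d = 1/p = 1/0.0686″ = 14.58 pc
M = m − 5 log₁₀ d + 5 = 15.81 − 5·1.1637 + 5 = 14.992
M − M_☉ = 14.992 − 4.83 = 10.162
L/L_☉ = 10^(−0.4 × 10.162) = 8.617×10^-5

M ≈ 14.99; L/L_☉ ≈ 8.62×10^-5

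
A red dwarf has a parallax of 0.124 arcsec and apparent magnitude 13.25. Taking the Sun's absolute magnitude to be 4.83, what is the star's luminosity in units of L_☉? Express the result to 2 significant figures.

L/L_☉ ≈ 2.8×10^-4

d = 1/p = 1/0.124″ = 8.065 pc
M = m − 5 log₁₀ d + 5 = 13.25 − 5·0.9066 + 5 = 13.717
M − M_☉ = 13.717 − 4.83 = 8.887
L/L_☉ = 10^(−0.4 × 8.887) = 2.787×10^-4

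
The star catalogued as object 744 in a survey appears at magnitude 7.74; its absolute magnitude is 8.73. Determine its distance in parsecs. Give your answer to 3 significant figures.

d ≈ 6.34 pc

Distance modulus: m − M = 7.74 − (8.73) = -0.990
m − M = 5 log₁₀ d − 5
log₁₀ d = (m − M)/5 + 1 = 0.8020
d = 10^0.8020 = 6.339 pc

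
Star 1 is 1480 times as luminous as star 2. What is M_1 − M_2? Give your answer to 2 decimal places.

M_1 − M_2 ≈ -7.93

Pogson: ΔM = −2.5 log₁₀(ratio) = −2.5 log₁₀(1480) = −2.5 × 3.1703 = -7.926
Star 1 is brighter, so it has the smaller magnitude: the difference is negative.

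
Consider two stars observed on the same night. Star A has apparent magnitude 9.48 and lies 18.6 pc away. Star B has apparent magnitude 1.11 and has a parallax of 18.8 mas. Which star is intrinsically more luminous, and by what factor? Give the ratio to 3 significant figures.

Star B is more luminous, by a factor of 18200.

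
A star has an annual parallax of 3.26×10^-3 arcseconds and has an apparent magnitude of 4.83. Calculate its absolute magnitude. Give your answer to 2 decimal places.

M ≈ -2.60

d = 1/p = 1/3.26×10^-3″ = 306.7 pc
5 log₁₀(d/10 pc) = 5 log₁₀(306.7) − 5 = 7.434
M = m − 5 log₁₀(d/10) = 4.83 − 7.434 = -2.604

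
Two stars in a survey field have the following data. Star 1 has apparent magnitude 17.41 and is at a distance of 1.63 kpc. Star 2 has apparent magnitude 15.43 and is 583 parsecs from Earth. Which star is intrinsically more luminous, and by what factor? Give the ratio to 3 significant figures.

Star 1 is more luminous, by a factor of 1.26.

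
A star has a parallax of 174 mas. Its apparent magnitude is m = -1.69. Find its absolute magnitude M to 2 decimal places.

p = 174 mas = 0.174″ → d = 1/p = 5.747 pc
5 log₁₀(d/10 pc) = 5 log₁₀(5.747) − 5 = -1.203
M = m − 5 log₁₀(d/10) = -1.69 + 1.203 = -0.487

M ≈ -0.49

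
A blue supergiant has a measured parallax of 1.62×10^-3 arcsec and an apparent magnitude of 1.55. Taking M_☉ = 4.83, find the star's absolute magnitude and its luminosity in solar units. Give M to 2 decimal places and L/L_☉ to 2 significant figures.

d = 1/p = 1/1.62×10^-3″ = 617.3 pc
M = m − 5 log₁₀ d + 5 = 1.55 − 5·2.7905 + 5 = -7.402
M − M_☉ = -7.402 − 4.83 = -12.232
L/L_☉ = 10^(−0.4 × -12.232) = 78160

M ≈ -7.40; L/L_☉ ≈ 78000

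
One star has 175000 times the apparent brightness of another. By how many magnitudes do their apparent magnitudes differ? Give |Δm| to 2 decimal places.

Pogson: Δm = −2.5 log₁₀(ratio) = −2.5 log₁₀(175000) = −2.5 × 5.2430 = -13.108

|Δm| ≈ 13.11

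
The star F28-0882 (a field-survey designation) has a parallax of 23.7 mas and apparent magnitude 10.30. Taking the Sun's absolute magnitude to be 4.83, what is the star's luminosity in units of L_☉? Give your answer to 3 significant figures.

L/L_☉ ≈ 0.115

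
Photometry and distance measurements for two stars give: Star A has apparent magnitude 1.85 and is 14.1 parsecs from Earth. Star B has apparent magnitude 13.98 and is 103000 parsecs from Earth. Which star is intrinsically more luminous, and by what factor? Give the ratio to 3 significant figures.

Star B is more luminous, by a factor of 750.

Star A: M = m − 5 log₁₀ d + 5 = 1.85 − 5·1.1492 + 5 = 1.104
Star B: M = m − 5 log₁₀ d + 5 = 13.98 − 5·5.0128 + 5 = -6.084
ΔM = M_A − M_B = 1.104 − (-6.084) = 7.188; smaller M is more luminous → Star B.
L ratio = 10^(0.4 |ΔM|) = 10^2.875 = 750.3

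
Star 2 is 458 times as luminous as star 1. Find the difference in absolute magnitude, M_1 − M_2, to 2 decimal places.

Pogson: ΔM = −2.5 log₁₀(ratio) = −2.5 log₁₀(458) = −2.5 × 2.6609 = -6.652
Star 2 is brighter so has the smaller magnitude: M_1 − M_2 is positive.

M_1 − M_2 ≈ 6.65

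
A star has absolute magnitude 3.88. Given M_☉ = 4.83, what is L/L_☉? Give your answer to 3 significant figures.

L/L_☉ ≈ 2.40

M − M_☉ = 3.88 − 4.83 = -0.950
L/L_☉ = 10^(−0.4 (M − M_☉)) = 10^0.380 = 2.399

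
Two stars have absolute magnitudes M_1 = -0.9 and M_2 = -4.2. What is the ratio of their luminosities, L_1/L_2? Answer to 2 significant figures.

ΔM = M_1 − M_2 = 3.3
L_1/L_2 = 10^(−0.4 ΔM) = 10^-1.320 = 0.04786

L_1/L_2 ≈ 0.048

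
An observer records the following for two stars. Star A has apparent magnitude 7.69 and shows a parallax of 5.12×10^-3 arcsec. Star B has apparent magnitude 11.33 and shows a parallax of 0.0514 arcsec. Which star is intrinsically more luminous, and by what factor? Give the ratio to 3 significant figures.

Star A is more luminous, by a factor of 2880.

Star A: d = 1/p = 1/5.12×10^-3″ = 195.3 pc
Star A: M = m − 5 log₁₀ d + 5 = 7.69 − 5·2.2907 + 5 = 1.236
Star B: d = 1/p = 1/0.0514″ = 19.46 pc
Star B: M = m − 5 log₁₀ d + 5 = 11.33 − 5·1.2890 + 5 = 9.885
ΔM = M_A − M_B = 1.236 − (9.885) = -8.648; smaller M is more luminous → Star A.
L ratio = 10^(0.4 |ΔM|) = 10^3.459 = 2880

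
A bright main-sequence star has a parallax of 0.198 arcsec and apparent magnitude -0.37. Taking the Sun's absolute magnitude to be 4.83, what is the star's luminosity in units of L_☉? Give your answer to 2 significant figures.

L/L_☉ ≈ 31

d = 1/p = 1/0.198″ = 5.051 pc
M = m − 5 log₁₀ d + 5 = -0.37 − 5·0.7033 + 5 = 1.113
M − M_☉ = 1.113 − 4.83 = -3.717
L/L_☉ = 10^(−0.4 × -3.717) = 30.67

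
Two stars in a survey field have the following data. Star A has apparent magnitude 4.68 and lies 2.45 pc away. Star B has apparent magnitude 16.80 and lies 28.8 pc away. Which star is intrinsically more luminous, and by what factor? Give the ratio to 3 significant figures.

Star A: M = m − 5 log₁₀ d + 5 = 4.68 − 5·0.3892 + 5 = 7.734
Star B: M = m − 5 log₁₀ d + 5 = 16.80 − 5·1.4594 + 5 = 14.503
ΔM = M_A − M_B = 7.734 − (14.503) = -6.769; smaller M is more luminous → Star A.
L ratio = 10^(0.4 |ΔM|) = 10^2.708 = 510.0

Star A is more luminous, by a factor of 510.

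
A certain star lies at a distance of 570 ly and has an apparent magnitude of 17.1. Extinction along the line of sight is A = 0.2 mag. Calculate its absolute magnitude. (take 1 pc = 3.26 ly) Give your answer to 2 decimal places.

M ≈ 10.69

d = 570 ly / 3.26 = 174.8 pc
5 log₁₀(d/10 pc) = 5 log₁₀(174.8) − 5 = 6.213
M = m − 5 log₁₀(d/10) − A = 17.1 − 6.213 − 0.2 = 10.687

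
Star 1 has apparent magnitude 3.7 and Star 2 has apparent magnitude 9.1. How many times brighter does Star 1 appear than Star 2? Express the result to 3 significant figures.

145

Δm = 3.7 − (9.1) = -5.4
Flux ratio = 10^(−0.4 Δm) = 10^(−0.4 × -5.4) = 10^2.160 = 144.5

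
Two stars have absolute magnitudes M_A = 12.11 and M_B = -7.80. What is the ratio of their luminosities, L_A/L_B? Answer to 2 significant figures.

ΔM = M_A − M_B = 19.91
L_A/L_B = 10^(−0.4 ΔM) = 10^-7.964 = 1.086×10^-8

L_A/L_B ≈ 1.1×10^-8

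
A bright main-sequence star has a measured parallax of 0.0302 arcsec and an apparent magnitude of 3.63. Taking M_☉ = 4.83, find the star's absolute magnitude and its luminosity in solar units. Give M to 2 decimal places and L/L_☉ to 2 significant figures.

M ≈ 1.03; L/L_☉ ≈ 33

d = 1/p = 1/0.0302″ = 33.11 pc
M = m − 5 log₁₀ d + 5 = 3.63 − 5·1.5200 + 5 = 1.030
M − M_☉ = 1.030 − 4.83 = -3.800
L/L_☉ = 10^(−0.4 × -3.800) = 33.11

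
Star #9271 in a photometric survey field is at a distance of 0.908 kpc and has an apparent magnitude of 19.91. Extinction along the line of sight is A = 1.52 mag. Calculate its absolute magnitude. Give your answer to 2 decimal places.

d = 0.908 kpc = 908.0 pc
5 log₁₀(d/10 pc) = 5 log₁₀(908.0) − 5 = 9.790
M = m − 5 log₁₀(d/10) − A = 19.91 − 9.790 − 1.52 = 8.600

M ≈ 8.60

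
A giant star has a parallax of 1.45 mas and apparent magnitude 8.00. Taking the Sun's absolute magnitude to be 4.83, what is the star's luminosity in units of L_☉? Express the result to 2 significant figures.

L/L_☉ ≈ 260

d = 1/p = 1000/1.45 mas = 689.7 pc
M = m − 5 log₁₀ d + 5 = 8.00 − 5·2.8386 + 5 = -1.193
M − M_☉ = -1.193 − 4.83 = -6.023
L/L_☉ = 10^(−0.4 × -6.023) = 256.6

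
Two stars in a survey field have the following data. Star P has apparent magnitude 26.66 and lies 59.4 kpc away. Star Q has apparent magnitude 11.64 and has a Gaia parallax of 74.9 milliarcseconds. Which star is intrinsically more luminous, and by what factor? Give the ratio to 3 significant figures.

Star P is more luminous, by a factor of 19.4.

Star P: d = 59.4 kpc = 59400 pc
Star P: M = m − 5 log₁₀ d + 5 = 26.66 − 5·4.7738 + 5 = 7.791
Star Q: p = 74.9 mas = 0.0749″ → d = 1/p = 13.35 pc
Star Q: M = m − 5 log₁₀ d + 5 = 11.64 − 5·1.1255 + 5 = 11.012
ΔM = M_P − M_Q = 7.791 − (11.012) = -3.221; smaller M is more luminous → Star P.
L ratio = 10^(0.4 |ΔM|) = 10^1.289 = 19.43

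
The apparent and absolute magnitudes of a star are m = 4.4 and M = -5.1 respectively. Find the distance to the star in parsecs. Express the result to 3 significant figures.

d ≈ 794 pc

μ = m − M = 9.500
m − M = 5 log₁₀ d − 5
log₁₀ d = (m − M)/5 + 1 = 2.9000
d = 10^2.9000 = 794.3 pc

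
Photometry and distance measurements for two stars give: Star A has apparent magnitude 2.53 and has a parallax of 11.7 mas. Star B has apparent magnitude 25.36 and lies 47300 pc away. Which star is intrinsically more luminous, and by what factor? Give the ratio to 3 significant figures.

Star A is more luminous, by a factor of 4420.

Star A: p = 11.7 mas = 0.0117″ → d = 1/p = 85.47 pc
Star A: M = m − 5 log₁₀ d + 5 = 2.53 − 5·1.9318 + 5 = -2.129
Star B: M = m − 5 log₁₀ d + 5 = 25.36 − 5·4.6749 + 5 = 6.986
ΔM = M_A − M_B = -2.129 − (6.986) = -9.115; smaller M is more luminous → Star A.
L ratio = 10^(0.4 |ΔM|) = 10^3.646 = 4425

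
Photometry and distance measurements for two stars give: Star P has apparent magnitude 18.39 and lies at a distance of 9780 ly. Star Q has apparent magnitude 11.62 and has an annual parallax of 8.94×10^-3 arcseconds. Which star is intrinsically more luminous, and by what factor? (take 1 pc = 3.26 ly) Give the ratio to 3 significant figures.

Star P: d = 9780 ly / 3.26 = 3000 pc
Star P: M = m − 5 log₁₀ d + 5 = 18.39 − 5·3.4771 + 5 = 6.004
Star Q: d = 1/p = 1/8.94×10^-3″ = 111.9 pc
Star Q: M = m − 5 log₁₀ d + 5 = 11.62 − 5·2.0487 + 5 = 6.377
ΔM = M_P − M_Q = 6.004 − (6.377) = -0.372; smaller M is more luminous → Star P.
L ratio = 10^(0.4 |ΔM|) = 10^0.149 = 1.409

Star P is more luminous, by a factor of 1.41.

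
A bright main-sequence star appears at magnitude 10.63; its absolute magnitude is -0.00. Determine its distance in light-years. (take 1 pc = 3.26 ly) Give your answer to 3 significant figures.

Distance modulus: m − M = 10.63 − (-0.00) = 10.630
m − M = 5 log₁₀ d − 5
log₁₀ d = (m − M)/5 + 1 = 3.1260
d = 10^3.1260 = 1337 pc
= 4357 ly

d ≈ 4360 ly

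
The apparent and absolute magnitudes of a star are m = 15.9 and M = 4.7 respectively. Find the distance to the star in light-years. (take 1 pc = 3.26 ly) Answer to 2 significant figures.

d ≈ 5700 ly

Distance modulus: m − M = 15.9 − (4.7) = 11.200
m − M = 5 log₁₀ d − 5
log₁₀ d = (m − M)/5 + 1 = 3.2400
d = 10^3.2400 = 1738 pc
= 5665 ly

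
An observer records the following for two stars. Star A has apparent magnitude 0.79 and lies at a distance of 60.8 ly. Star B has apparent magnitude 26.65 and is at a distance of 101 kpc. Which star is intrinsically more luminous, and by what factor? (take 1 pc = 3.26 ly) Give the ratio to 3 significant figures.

Star A: d = 60.8 ly / 3.26 = 18.65 pc
Star A: M = m − 5 log₁₀ d + 5 = 0.79 − 5·1.2707 + 5 = -0.563
Star B: d = 101 kpc = 101000 pc
Star B: M = m − 5 log₁₀ d + 5 = 26.65 − 5·5.0043 + 5 = 6.628
ΔM = M_A − M_B = -0.563 − (6.628) = -7.192; smaller M is more luminous → Star A.
L ratio = 10^(0.4 |ΔM|) = 10^2.877 = 752.9

Star A is more luminous, by a factor of 753.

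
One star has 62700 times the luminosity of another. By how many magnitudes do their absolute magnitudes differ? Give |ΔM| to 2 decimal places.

|ΔM| ≈ 11.99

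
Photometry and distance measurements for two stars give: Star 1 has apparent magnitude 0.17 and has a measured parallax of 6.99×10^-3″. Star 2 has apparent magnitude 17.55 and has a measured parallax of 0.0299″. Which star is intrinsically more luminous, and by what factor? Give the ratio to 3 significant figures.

Star 1: d = 1/p = 1/6.99×10^-3″ = 143.1 pc
Star 1: M = m − 5 log₁₀ d + 5 = 0.17 − 5·2.1555 + 5 = -5.608
Star 2: d = 1/p = 1/0.0299″ = 33.44 pc
Star 2: M = m − 5 log₁₀ d + 5 = 17.55 − 5·1.5243 + 5 = 14.928
ΔM = M_1 − M_2 = -5.608 − (14.928) = -20.536; smaller M is more luminous → Star 1.
L ratio = 10^(0.4 |ΔM|) = 10^8.214 = 1.638×10^8

Star 1 is more luminous, by a factor of 1.64×10^8.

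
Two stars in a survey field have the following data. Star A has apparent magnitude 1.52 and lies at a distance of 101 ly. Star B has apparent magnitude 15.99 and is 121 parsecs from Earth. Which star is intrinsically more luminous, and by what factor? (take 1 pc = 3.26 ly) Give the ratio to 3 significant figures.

Star A: d = 101 ly / 3.26 = 30.98 pc
Star A: M = m − 5 log₁₀ d + 5 = 1.52 − 5·1.4911 + 5 = -0.936
Star B: M = m − 5 log₁₀ d + 5 = 15.99 − 5·2.0828 + 5 = 10.576
ΔM = M_A − M_B = -0.936 − (10.576) = -11.512; smaller M is more luminous → Star A.
L ratio = 10^(0.4 |ΔM|) = 10^4.605 = 40240

Star A is more luminous, by a factor of 40200.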